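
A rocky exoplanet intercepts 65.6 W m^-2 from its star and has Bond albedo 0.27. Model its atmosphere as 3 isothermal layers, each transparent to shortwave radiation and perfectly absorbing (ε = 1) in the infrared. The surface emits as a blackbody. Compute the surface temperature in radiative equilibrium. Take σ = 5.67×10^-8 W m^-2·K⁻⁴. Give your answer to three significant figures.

The effective emission temperature is T_e = [S(1−α)/(4σ)]^¼ = 120.5 K.
For an N-layer opaque stack, T_s⁴ = (N+1)T_e⁴, hence T_s = (4)^(1/4)×120.5 K = 170.5 K.

170 K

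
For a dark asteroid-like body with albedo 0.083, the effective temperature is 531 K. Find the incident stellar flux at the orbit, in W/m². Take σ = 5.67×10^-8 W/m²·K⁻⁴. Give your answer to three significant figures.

19700 W/m²

From S(1−α)/4 = σT⁴: S = 4σT⁴/(1−α).
σT⁴ = 5.67×10⁻⁸·(531)⁴ = 4508 W/m².
S = 4·4508/0.917 = 19660 W/m².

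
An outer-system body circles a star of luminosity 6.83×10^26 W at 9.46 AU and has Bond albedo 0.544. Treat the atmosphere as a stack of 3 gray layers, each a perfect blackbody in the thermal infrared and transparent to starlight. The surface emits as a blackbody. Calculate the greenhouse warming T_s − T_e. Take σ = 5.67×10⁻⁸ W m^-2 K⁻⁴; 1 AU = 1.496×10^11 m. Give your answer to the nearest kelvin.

d = 9.46 × 1.496×10^11 m = 1.415×10^12 m.
S = L/(4πd²) = 27.14 W m^-2.
The effective emission temperature is T_e = [S(1−α)/(4σ)]^¼ = 85.95 K.
Surface: T_s = (4)^¼·T_e = 121.5 K.
Warming: T_s − T_e = 35.60 K.

36 K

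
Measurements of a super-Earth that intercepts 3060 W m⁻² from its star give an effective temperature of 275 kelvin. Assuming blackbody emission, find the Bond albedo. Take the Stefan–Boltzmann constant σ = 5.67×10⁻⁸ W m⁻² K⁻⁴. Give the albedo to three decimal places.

0.576

Rearranging the radiative balance, α = 1 − 4σT⁴/S.
4σT⁴ = 4·5.67×10⁻⁸·(275)⁴ = 1297 W m⁻².
1−α = 1297/3060 = 0.4239, so α = 0.5761.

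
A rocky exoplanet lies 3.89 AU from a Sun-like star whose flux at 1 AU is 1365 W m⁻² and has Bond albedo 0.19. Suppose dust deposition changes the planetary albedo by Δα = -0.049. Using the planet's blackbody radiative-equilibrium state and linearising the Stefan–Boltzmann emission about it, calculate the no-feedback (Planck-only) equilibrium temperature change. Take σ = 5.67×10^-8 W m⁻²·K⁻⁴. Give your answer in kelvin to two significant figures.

2.0 kelvin

Irradiance scales as 1/d², so S = 1365 W m⁻² × (1/3.89)² = 90.21 W m⁻².
Reference equilibrium: T_e = [S(1−α)/(4σ)]^(1/4) = 134.0 K.
ΔF = −(S/4)Δα = −(90.21/4)×(-0.049) = 1.105 W m⁻².
Planck response: λ_P = 4σT_e³ = 4·5.67×10⁻⁸·(134.0)³ = 0.5454 W m⁻²/K.
Hence the no-feedback warming is ΔF/(4σT_e³) = 2.03 K.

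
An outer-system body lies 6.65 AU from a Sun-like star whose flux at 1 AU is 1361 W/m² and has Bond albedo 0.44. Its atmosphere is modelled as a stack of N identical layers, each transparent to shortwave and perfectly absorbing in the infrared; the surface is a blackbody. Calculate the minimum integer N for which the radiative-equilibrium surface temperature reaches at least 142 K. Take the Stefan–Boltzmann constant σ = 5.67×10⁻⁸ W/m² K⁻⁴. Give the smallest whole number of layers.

5

Irradiance scales as 1/d², so S = 1361 W/m² × (1/6.65)² = 30.78 W/m².
Top-of-atmosphere balance: σT_e⁴ = S(1−α)/4 = 4.309 W/m² → T_e = 93.37 K.
T_s = (N+1)^(1/4)·T_e ≥ 142 K requires N+1 ≥ (T_s/T_e)⁴ = (142/93.37)⁴ = 5.350.
The minimum whole number is N = 5.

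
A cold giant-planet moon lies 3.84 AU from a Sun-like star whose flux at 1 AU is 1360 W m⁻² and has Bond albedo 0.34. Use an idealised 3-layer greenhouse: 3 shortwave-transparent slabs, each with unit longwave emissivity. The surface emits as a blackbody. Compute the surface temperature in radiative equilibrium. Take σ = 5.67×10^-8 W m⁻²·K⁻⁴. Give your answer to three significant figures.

181 kelvin

By the inverse-square law, S = 1360/3.84² = 92.23 W m⁻².
Top-of-atmosphere balance: σT_e⁴ = S(1−α)/4 = 15.22 W m⁻² → T_e = 128.0 K.
Layer-by-layer balance gives σT_s⁴ = (N+1)σT_e⁴, so T_s = 4^¼·128.0 = 181.0 K.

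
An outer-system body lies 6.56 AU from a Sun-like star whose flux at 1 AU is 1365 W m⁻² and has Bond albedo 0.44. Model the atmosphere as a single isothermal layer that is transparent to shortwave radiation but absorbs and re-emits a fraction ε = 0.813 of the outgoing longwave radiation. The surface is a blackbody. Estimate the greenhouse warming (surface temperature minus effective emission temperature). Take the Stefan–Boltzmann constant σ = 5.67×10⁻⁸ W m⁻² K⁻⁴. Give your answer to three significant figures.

Irradiance scales as 1/d², so S = 1365 W m⁻² × (1/6.56)² = 31.72 W m⁻².
At the top of the atmosphere, σT_e⁴ = S(1−α)/4 = 4.441 W m⁻², giving T_e = 94.07 K.
The surface balance (absorbed SW + ε·downward IR = σT_s⁴) with T_a⁴ = T_s⁴/2 reduces to T_s = T_e·[2/(2−ε)]^¼ = 107.2 K.
The atmosphere warms the surface by 13.11 K.

13.1 kelvin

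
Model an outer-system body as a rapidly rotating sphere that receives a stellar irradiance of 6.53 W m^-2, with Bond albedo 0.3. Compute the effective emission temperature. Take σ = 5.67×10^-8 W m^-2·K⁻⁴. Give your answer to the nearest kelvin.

The planet absorbs (1−α)S over its disc πR² and re-emits over 4πR², so the mean absorbed flux is (1−0.3)·6.530/4 = 1.143 W m^-2.
Set σT⁴ = 1.143 → T = (1.143/σ)^(1/4) = 67.00 K.

67 K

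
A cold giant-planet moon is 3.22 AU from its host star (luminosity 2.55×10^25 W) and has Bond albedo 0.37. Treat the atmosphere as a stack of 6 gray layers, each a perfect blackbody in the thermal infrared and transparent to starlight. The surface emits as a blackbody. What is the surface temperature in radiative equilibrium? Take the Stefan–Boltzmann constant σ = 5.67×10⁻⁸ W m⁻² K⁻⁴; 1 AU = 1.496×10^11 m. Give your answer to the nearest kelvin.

d = 3.22 × 1.496×10^11 m = 4.817×10^11 m.
Spreading L over a sphere of radius d: S = 2.55×10^25/(4π·4.82×10^11²) = 8.745 W m⁻².
OLR = S(1−α)/4 = 1.377 W m⁻²; the top layer radiates at T_e = 70.20 K.
For an N-layer opaque stack, T_s⁴ = (N+1)T_e⁴, hence T_s = (7)^(1/4)×70.20 K = 114.2 K.

114 K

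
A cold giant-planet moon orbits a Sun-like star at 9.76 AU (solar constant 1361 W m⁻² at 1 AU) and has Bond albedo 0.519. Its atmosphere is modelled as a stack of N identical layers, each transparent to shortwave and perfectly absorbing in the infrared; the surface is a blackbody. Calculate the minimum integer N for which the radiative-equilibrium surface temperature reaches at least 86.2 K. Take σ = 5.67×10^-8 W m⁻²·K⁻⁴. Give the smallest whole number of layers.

Irradiance scales as 1/d², so S = 1361 W m⁻² × (1/9.76)² = 14.29 W m⁻².
OLR = S(1−α)/4 = 1.718 W m⁻²; the top layer radiates at T_e = 74.19 K.
Since T_s⁴ = (N+1)T_e⁴, we need N ≥ (T_s/T_e)⁴ − 1 = 0.822.
Rounding up, N = 1.

1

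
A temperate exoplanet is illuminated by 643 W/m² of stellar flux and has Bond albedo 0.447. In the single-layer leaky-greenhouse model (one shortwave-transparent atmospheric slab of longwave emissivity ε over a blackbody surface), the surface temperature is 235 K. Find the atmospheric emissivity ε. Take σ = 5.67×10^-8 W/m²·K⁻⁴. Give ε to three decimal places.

Effective temperature: T_e = [S(1−α)/(4σ)]^(1/4) = 199.0 K.
Since (2−ε)/2 = (T_e/T_s)⁴ = 0.5141, ε = 0.9719.

0.972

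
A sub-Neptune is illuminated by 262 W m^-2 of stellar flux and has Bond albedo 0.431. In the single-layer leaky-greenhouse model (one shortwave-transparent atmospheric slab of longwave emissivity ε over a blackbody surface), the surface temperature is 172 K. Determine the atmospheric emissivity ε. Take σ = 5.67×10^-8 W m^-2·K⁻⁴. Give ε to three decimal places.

0.498

Effective temperature: T_e = [S(1−α)/(4σ)]^(1/4) = 160.1 K.
Inverting T_s⁴ = 2T_e⁴/(2−ε): (T_e/T_s)⁴ = 0.7510, so ε = 2(1 − 0.7510) = 0.4979.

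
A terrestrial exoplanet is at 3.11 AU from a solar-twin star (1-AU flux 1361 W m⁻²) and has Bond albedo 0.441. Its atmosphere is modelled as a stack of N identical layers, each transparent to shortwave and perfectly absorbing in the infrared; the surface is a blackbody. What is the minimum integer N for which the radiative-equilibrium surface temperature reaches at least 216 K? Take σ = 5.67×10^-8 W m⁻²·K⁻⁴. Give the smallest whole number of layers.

6

Irradiance scales as 1/d², so S = 1361 W m⁻² × (1/3.11)² = 140.7 W m⁻².
Top-of-atmosphere balance: σT_e⁴ = S(1−α)/4 = 19.66 W m⁻² → T_e = 136.5 K.
T_s = (N+1)^(1/4)·T_e ≥ 216 K requires N+1 ≥ (T_s/T_e)⁴ = (216/136.5)⁴ = 6.276.
So N ≥ 5.276; the smallest integer is N = 6.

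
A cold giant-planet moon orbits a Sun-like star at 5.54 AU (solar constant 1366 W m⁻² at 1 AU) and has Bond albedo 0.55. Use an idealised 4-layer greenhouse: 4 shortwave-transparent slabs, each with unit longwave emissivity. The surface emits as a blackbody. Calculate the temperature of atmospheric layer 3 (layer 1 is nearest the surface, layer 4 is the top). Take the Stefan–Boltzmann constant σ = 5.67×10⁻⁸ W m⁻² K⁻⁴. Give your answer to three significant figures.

115 K

By the inverse-square law, S = 1366/5.54² = 44.51 W m⁻².
Top-of-atmosphere balance: σT_e⁴ = S(1−α)/4 = 5.007 W m⁻² → T_e = 96.94 K.
The net upward flux σT_e⁴ is constant between every pair of levels, so T_k⁴ = (N+1−k)T_e⁴.
With k = 3: T_3 = (4+1−3)^¼·96.94 K = 115.3 K.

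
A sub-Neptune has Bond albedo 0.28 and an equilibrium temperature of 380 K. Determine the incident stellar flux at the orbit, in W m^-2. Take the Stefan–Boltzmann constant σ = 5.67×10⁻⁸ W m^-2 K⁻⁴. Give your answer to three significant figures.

From S(1−α)/4 = σT⁴: S = 4σT⁴/(1−α).
σT⁴ = 5.67×10⁻⁸·(380)⁴ = 1182 W m^-2.
So S = 4×1182/(1−0.28) = 6568 W m^-2.

6570 W m^-2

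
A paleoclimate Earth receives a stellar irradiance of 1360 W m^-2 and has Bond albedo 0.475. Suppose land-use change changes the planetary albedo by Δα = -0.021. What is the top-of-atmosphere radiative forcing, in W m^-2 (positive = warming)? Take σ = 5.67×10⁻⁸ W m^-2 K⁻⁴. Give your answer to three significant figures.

The change in absorbed flux is Δ[S(1−α)/4] = −SΔα/4 = 7.140 W m^-2.

7.14 W m^-2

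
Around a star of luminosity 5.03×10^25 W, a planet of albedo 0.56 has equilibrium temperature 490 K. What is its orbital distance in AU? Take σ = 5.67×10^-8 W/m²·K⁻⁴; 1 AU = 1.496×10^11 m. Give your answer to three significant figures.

Required flux: S = 4σT⁴/(1−α) = 29710 W/m².
Then d = [L/(4πS)]^(1/2) = 1.161×10^10 m, i.e. 0.07758 AU.

0.0776 AU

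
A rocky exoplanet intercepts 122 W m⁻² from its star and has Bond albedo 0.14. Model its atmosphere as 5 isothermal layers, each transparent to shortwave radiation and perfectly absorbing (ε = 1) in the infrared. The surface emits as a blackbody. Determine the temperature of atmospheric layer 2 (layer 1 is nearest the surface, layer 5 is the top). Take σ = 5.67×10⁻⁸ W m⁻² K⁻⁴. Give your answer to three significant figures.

207 kelvin

Top-of-atmosphere balance: σT_e⁴ = S(1−α)/4 = 26.23 W m⁻² → T_e = 146.7 K.
Each opaque layer satisfies 2T_j⁴ = T_{j−1}⁴ + T_{j+1}⁴, giving T_k⁴ = (N+1−k)T_e⁴.
With k = 2: T_2 = (5+1−2)^¼·146.7 K = 207.4 K.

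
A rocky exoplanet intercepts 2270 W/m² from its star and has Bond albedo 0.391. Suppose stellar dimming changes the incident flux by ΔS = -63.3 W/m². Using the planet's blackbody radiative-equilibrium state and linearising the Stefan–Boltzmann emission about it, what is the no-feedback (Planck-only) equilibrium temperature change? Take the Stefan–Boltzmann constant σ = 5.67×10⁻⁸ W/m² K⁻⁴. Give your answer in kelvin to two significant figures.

The baseline emission temperature is T_e = 279.4 K.
Only a fraction (1−α) is absorbed and it's spread over 4πR², so ΔF = (1−α)ΔS/4 = -9.637 W/m².
Linearising σT⁴ gives d(σT⁴)/dT = 4σT_e³ = 4.948 W/m² per K.
ΔT₀ = ΔF/λ_P = -9.637/4.948 = -1.95 K.

-1.9 K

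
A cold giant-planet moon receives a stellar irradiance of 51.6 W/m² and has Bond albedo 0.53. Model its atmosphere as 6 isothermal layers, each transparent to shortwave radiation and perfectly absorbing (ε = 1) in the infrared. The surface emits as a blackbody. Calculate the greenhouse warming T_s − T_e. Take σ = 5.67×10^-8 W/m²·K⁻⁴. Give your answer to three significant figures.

OLR = S(1−α)/4 = 6.063 W/m²; the top layer radiates at T_e = 101.7 K.
Surface: T_s = (7)^¼·T_e = 165.4 K.
Warming: T_s − T_e = 63.72 K.

63.7 K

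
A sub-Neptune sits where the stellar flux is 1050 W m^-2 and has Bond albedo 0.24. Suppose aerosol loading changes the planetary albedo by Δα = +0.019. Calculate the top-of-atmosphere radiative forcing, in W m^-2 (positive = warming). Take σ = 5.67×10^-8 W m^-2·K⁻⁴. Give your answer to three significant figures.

-4.99 W m^-2

TOA radiative forcing: ΔF = −S·Δα/4 = −1050·(+0.019)/4 = -4.987 W m^-2.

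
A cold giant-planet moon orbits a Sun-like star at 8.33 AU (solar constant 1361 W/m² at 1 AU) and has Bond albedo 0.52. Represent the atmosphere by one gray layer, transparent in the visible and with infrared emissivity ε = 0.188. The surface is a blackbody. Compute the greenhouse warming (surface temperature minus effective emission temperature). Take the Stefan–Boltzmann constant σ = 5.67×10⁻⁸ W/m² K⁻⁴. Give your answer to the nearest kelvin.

Irradiance scales as 1/d², so S = 1361 W/m² × (1/8.33)² = 19.61 W/m².
At the top of the atmosphere, σT_e⁴ = S(1−α)/4 = 2.354 W/m², giving T_e = 80.27 K.
For a single slab of emissivity ε, T_s⁴ = 2T_e⁴/(2−ε); thus T_s = 80.27·(1.104)^(1/4) = 82.27 K.
Greenhouse warming: T_s − T_e = 2.006 K.

2 kelvin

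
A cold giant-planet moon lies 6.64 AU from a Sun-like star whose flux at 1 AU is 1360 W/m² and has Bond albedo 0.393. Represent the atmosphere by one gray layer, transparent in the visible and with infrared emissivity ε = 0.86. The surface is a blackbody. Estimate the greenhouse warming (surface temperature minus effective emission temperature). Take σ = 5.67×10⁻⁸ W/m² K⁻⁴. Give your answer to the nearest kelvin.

14 K

By the inverse-square law, S = 1360/6.64² = 30.85 W/m².
Effective emission temperature (TOA balance): σT_e⁴ = S(1−α)/4 = 4.681 W/m² → T_e = 95.32 K.
The surface balance (absorbed SW + ε·downward IR = σT_s⁴) with T_a⁴ = T_s⁴/2 reduces to T_s = T_e·[2/(2−ε)]^¼ = 109.7 K.
The atmosphere warms the surface by 14.38 K.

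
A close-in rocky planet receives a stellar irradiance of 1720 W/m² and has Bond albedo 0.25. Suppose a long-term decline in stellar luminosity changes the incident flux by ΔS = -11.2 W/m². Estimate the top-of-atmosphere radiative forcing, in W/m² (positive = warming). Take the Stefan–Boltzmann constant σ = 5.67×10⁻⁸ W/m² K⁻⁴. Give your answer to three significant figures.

Only a fraction (1−α) is absorbed and it's spread over 4πR², so ΔF = (1−α)ΔS/4 = -2.100 W/m².

-2.10 W/m²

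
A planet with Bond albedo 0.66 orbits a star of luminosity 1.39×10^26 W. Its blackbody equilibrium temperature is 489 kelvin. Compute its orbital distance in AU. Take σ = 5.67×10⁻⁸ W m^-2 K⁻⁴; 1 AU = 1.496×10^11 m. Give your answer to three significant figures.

Required flux: S = 4σT⁴/(1−α) = 38140 W m^-2.
From L = 4πd²S, d = √(1.39×10^26/(4π·38140)) = 1.703×10^10 m = 0.1138 AU.

0.114 AU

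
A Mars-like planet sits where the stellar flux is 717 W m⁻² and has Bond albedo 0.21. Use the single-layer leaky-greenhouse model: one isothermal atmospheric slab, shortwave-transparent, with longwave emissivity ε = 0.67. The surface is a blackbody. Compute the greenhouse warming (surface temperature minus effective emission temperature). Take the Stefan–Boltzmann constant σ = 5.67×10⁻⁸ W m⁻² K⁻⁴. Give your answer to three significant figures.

24.0 K

At the top of the atmosphere, σT_e⁴ = S(1−α)/4 = 141.6 W m⁻², giving T_e = 223.6 K.
For a single slab of emissivity ε, T_s⁴ = 2T_e⁴/(2−ε); thus T_s = 223.6·(1.504)^(1/4) = 247.6 K.
T_s − T_e = 247.6 − 223.6 = 24.00 K.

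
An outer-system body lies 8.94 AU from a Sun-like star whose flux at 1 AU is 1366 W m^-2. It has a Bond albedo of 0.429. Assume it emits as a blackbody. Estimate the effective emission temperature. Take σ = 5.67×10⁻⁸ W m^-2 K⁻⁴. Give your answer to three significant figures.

81.0 K

Flux at the orbit: S = 1366/(8.94)² = 17.09 W m^-2.
Absorbed flux (global mean): S(1−α)/4 = 17.09·0.571/4 = 2.440 W m^-2.
Set σT⁴ = 2.440 → T = (2.440/σ)^(1/4) = 80.99 K.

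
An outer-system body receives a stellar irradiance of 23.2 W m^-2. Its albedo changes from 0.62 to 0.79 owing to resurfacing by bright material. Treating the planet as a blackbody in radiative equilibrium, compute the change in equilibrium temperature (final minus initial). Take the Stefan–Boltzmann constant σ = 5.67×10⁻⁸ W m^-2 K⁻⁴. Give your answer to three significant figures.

-10.9 K

Before: T₁ = [23.20·0.38/(4σ)]^(1/4) = 78.96 K.
Final:   T₂ = [S(1−0.79)/(4σ)]^(1/4) = 68.08 K.
ΔT = T₂ − T₁ = -10.88 K.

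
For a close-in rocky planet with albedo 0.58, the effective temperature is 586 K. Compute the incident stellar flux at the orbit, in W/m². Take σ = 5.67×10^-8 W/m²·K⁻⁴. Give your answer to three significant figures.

From S(1−α)/4 = σT⁴: S = 4σT⁴/(1−α).
The emitted flux is σT⁴ = 6686 W/m².
So S = 4×6686/(1−0.58) = 63680 W/m².

63700 W/m²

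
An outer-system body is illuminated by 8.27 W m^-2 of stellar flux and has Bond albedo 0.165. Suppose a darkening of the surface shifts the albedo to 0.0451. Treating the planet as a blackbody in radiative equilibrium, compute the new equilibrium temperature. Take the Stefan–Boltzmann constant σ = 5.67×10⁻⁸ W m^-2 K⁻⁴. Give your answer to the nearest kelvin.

77 kelvin

T₂ = [S(1−α₂)/(4σ)]^(1/4) = [8.270·0.955/(4σ)]^(1/4) = 76.82 K.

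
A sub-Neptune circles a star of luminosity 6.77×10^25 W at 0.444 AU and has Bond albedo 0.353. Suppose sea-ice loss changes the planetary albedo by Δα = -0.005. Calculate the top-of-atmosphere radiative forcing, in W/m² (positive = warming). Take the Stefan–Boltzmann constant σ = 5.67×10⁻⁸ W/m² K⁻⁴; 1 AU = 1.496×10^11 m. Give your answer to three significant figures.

1.53 W/m²

d = 0.444 × 1.496×10^11 m = 6.642×10^10 m.
Spreading L over a sphere of radius d: S = 6.77×10^25/(4π·6.64×10^10²) = 1221 W/m².
TOA radiative forcing: ΔF = −S·Δα/4 = −1221·(-0.005)/4 = 1.526 W/m².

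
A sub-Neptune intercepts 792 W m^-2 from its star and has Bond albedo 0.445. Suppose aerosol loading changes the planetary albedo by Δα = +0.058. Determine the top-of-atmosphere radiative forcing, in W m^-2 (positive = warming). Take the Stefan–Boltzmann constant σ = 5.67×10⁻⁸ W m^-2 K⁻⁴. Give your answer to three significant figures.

-11.5 W m^-2

TOA radiative forcing: ΔF = −S·Δα/4 = −792.0·(+0.058)/4 = -11.48 W m^-2.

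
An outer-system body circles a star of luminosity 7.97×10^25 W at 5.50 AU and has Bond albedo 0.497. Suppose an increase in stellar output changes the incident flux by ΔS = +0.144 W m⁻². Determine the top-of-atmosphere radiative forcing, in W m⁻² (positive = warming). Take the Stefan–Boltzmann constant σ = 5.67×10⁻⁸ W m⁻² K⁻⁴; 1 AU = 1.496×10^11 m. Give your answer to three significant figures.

d = 5.50 × 1.496×10^11 m = 8.228×10^11 m.
Spreading L over a sphere of radius d: S = 7.97×10^25/(4π·8.23×10^11²) = 9.368 W m⁻².
Only a fraction (1−α) is absorbed and it's spread over 4πR², so ΔF = (1−α)ΔS/4 = 0.01811 W m⁻².

0.0181 W m⁻²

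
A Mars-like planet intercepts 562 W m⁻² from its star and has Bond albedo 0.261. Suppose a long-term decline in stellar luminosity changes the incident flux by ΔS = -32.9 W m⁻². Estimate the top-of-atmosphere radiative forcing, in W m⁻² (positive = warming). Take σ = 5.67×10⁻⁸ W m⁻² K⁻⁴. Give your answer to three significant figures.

-6.08 W m⁻²

Only a fraction (1−α) is absorbed and it's spread over 4πR², so ΔF = (1−α)ΔS/4 = -6.078 W m⁻².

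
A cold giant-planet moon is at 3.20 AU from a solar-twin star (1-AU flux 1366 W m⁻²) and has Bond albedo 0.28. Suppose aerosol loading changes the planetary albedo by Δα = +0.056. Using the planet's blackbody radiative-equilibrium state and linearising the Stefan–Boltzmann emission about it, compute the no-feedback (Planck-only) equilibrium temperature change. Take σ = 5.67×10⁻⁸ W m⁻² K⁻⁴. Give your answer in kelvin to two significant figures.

By the inverse-square law, S = 1366/3.20² = 133.4 W m⁻².
Reference equilibrium: T_e = [S(1−α)/(4σ)]^(1/4) = 143.5 K.
The change in absorbed flux is Δ[S(1−α)/4] = −SΔα/4 = -1.868 W m⁻².
The Planck feedback parameter is 4σT_e³ = 0.6695 W m⁻²/K.
Hence the no-feedback warming is ΔF/(4σT_e³) = -2.79 K.

-2.8 K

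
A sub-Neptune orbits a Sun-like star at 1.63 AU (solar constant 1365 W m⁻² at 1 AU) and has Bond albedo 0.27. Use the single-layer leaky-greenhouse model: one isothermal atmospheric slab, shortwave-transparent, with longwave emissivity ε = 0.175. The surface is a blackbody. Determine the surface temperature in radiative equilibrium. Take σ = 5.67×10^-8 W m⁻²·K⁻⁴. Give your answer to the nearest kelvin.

Flux at the orbit: S = 1365/(1.63)² = 513.8 W m⁻².
The planet radiates to space at T_e = [S(1−α)/(4σ)]^(1/4) = 201.7 K.
For a single slab of emissivity ε, T_s⁴ = 2T_e⁴/(2−ε); thus T_s = 201.7·(1.096)^(1/4) = 206.3 K.

206 K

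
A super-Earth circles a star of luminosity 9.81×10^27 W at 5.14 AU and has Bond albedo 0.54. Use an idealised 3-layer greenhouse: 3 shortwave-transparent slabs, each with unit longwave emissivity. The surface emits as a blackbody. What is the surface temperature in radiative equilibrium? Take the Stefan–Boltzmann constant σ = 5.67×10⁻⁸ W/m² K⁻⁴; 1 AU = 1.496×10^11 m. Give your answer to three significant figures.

Orbital distance: d = 5.14 AU = 7.689×10^11 m.
Flux at the orbit: S = L/(4πd²) = 9.81×10^27/(4π·(7.69×10^11)²) = 1320 W/m².
Top-of-atmosphere balance: σT_e⁴ = S(1−α)/4 = 151.8 W/m² → T_e = 227.5 K.
For an N-layer opaque stack, T_s⁴ = (N+1)T_e⁴, hence T_s = (4)^(1/4)×227.5 K = 321.7 K.

322 kelvin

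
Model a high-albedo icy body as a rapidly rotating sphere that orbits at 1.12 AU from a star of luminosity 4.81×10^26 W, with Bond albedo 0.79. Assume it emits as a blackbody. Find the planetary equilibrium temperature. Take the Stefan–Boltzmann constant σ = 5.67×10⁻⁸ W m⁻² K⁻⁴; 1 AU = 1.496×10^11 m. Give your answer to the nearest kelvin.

Orbital distance: d = 1.12 AU = 1.676×10^11 m.
S = L/(4πd²) = 1363 W m⁻².
Absorbed flux (global mean): S(1−α)/4 = 1363·0.21/4 = 71.58 W m⁻².
Balancing against σT⁴: T = (71.58/5.67×10⁻⁸)^(1/4) = 188.5 K.

188 K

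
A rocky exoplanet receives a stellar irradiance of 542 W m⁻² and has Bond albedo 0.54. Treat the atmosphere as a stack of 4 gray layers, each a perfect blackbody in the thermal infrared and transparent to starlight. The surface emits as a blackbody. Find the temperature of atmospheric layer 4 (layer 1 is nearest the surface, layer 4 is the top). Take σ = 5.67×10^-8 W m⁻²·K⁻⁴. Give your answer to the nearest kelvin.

182 K

OLR = S(1−α)/4 = 62.33 W m⁻²; the top layer radiates at T_e = 182.1 K.
In the N-layer model, layer k (counted from the surface) has T_k = (N+1−k)^(1/4)·T_e.
With k = 4: T_4 = (4+1−4)^¼·182.1 K = 182.1 K.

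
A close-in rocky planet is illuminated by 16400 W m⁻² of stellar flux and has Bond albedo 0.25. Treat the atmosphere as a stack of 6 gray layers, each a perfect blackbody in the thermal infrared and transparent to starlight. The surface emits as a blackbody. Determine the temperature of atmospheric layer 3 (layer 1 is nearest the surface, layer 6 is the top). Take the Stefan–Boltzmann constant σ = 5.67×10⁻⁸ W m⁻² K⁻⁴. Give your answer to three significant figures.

Top-of-atmosphere balance: σT_e⁴ = S(1−α)/4 = 3075 W m⁻² → T_e = 482.6 K.
In the N-layer model, layer k (counted from the surface) has T_k = (N+1−k)^(1/4)·T_e.
T_3 = (4)^(1/4)·482.6 = 682.5 K.

682 kelvin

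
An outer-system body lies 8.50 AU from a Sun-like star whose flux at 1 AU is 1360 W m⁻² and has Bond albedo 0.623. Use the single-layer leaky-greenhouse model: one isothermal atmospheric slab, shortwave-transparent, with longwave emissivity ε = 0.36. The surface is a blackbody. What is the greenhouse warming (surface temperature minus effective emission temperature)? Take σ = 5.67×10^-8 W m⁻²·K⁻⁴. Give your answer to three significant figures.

Irradiance scales as 1/d², so S = 1360 W m⁻² × (1/8.50)² = 18.82 W m⁻².
Effective emission temperature (TOA balance): σT_e⁴ = S(1−α)/4 = 1.774 W m⁻² → T_e = 74.79 K.
Surface balance with a leaky layer gives σT_s⁴ = σT_e⁴·2/(2−ε), so T_s = T_e·[2/(2−0.36)]^(1/4) = 78.60 K.
Greenhouse warming: T_s − T_e = 3.804 K.

3.80 kelvin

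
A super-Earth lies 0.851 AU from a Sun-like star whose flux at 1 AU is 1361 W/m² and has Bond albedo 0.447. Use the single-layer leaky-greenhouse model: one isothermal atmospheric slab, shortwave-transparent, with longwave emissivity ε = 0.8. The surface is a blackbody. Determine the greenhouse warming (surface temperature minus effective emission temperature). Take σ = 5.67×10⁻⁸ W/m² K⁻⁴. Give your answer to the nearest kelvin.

35 K

By the inverse-square law, S = 1361/0.851² = 1879 W/m².
The planet radiates to space at T_e = [S(1−α)/(4σ)]^(1/4) = 260.2 K.
For a single slab of emissivity ε, T_s⁴ = 2T_e⁴/(2−ε); thus T_s = 260.2·(1.667)^(1/4) = 295.6 K.
The atmosphere warms the surface by 35.44 K.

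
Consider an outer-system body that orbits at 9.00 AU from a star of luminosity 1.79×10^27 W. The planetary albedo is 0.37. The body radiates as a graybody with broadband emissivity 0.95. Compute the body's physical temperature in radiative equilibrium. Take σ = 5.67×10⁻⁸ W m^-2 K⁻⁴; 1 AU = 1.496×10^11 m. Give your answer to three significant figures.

123 K

Orbital distance: d = 9.00 AU = 1.346×10^12 m.
Flux at the orbit: S = L/(4πd²) = 1.79×10^27/(4π·(1.35×10^12)²) = 78.58 W m^-2.
The planet absorbs (1−α)S over its disc πR² and re-emits over 4πR², so the mean absorbed flux is (1−0.37)·78.58/4 = 12.38 W m^-2.
Radiative balance εσT⁴ = 12.38 gives T = [12.38/(0.95·σ)]^(1/4) = 123.1 K.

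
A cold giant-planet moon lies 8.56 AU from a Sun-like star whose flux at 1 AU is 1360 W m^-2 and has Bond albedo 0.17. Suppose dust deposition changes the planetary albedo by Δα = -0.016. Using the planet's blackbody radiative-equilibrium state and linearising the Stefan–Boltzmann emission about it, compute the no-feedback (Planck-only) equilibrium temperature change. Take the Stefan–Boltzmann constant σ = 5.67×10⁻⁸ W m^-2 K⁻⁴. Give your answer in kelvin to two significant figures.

0.44 K

Irradiance scales as 1/d², so S = 1360 W m^-2 × (1/8.56)² = 18.56 W m^-2.
Reference equilibrium: T_e = [S(1−α)/(4σ)]^(1/4) = 90.78 K.
ΔF = −(S/4)Δα = −(18.56/4)×(-0.016) = 0.07424 W m^-2.
Linearising σT⁴ gives d(σT⁴)/dT = 4σT_e³ = 0.1697 W m^-2 per K.
So ΔT₀ = 0.07424/0.1697 = 0.438 K.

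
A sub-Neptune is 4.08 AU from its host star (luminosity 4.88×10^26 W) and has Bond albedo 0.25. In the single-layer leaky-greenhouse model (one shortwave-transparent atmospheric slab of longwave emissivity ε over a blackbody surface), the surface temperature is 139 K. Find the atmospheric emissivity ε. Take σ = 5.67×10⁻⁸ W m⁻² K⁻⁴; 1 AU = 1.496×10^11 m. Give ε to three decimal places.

0.153

Orbital distance: d = 4.08 AU = 6.104×10^11 m.
Spreading L over a sphere of radius d: S = 4.88×10^26/(4π·6.10×10^11²) = 104.2 W m⁻².
First, T_e = [104.2·(1−0.25)/(4σ)]^(1/4) = 136.3 K.
Inverting T_s⁴ = 2T_e⁴/(2−ε): (T_e/T_s)⁴ = 0.9234, so ε = 2(1 − 0.9234) = 0.1532.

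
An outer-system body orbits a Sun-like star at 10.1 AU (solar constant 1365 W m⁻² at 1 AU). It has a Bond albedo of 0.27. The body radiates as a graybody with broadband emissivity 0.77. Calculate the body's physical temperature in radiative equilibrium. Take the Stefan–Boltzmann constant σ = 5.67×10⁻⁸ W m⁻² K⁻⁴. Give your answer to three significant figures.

86.5 kelvin

Irradiance scales as 1/d², so S = 1365 W m⁻² × (1/10.1)² = 13.38 W m⁻².
Absorbed flux (global mean): S(1−α)/4 = 13.38·0.73/4 = 2.442 W m⁻².
Equating to εσT⁴ with ε = 0.77: T = (2.442/0.77σ)^(1/4) = 86.48 K.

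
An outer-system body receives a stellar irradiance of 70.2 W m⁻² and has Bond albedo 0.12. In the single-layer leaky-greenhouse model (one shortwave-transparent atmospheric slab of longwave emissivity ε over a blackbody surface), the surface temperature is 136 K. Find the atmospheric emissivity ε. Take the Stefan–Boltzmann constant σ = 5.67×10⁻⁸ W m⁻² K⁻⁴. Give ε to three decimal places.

TOA balance gives T_e = 128.5 K.
T_s⁴ = T_e⁴·2/(2−ε) → ε = 2 − 2(T_e/T_s)⁴ = 2 − 2·(128.5/136)⁴ = 0.4076.

0.408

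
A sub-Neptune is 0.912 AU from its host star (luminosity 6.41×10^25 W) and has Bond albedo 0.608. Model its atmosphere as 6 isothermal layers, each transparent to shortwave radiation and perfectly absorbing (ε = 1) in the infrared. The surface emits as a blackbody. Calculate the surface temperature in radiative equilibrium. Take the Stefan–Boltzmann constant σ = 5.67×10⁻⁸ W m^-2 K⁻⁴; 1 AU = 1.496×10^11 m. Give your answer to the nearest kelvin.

Orbital distance: d = 0.912 AU = 1.364×10^11 m.
S = L/(4πd²) = 274.0 W m^-2.
Top-of-atmosphere balance: σT_e⁴ = S(1−α)/4 = 26.85 W m^-2 → T_e = 147.5 K.
Layer-by-layer balance gives σT_s⁴ = (N+1)σT_e⁴, so T_s = 7^¼·147.5 = 240.0 K.

240 kelvin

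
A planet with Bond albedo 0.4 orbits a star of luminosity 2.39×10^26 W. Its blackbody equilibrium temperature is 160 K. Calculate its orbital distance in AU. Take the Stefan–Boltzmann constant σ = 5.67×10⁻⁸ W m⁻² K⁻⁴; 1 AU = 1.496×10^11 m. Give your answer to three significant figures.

1.85 AU

Required flux: S = 4σT⁴/(1−α) = 247.7 W m⁻².
From L = 4πd²S, d = √(2.39×10^26/(4π·247.7)) = 2.771×10^11 m = 1.852 AU.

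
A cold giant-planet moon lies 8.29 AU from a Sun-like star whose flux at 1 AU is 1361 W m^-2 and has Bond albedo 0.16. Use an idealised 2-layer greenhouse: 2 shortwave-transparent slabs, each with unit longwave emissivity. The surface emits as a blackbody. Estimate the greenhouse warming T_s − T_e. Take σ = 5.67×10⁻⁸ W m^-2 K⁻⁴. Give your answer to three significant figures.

Flux at the orbit: S = 1361/(8.29)² = 19.80 W m^-2.
OLR = S(1−α)/4 = 4.159 W m^-2; the top layer radiates at T_e = 92.54 K.
T_s = (N+1)^(1/4)·T_e = 121.8 K.
So the greenhouse effect raises the surface by 121.8 − 92.54 = 29.25 K.

29.3 K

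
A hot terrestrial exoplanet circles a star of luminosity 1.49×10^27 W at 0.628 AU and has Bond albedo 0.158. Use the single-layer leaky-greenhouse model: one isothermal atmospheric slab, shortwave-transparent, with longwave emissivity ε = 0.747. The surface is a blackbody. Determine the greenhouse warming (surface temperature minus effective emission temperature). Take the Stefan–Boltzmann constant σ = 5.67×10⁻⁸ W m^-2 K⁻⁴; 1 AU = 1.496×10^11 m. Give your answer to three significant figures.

58.6 kelvin

d = 0.628 × 1.496×10^11 m = 9.395×10^10 m.
S = L/(4πd²) = 13430 W m^-2.
At the top of the atmosphere, σT_e⁴ = S(1−α)/4 = 2828 W m^-2, giving T_e = 472.6 K.
Surface balance with a leaky layer gives σT_s⁴ = σT_e⁴·2/(2−ε), so T_s = T_e·[2/(2−0.747)]^(1/4) = 531.2 K.
Greenhouse warming: T_s − T_e = 58.60 K.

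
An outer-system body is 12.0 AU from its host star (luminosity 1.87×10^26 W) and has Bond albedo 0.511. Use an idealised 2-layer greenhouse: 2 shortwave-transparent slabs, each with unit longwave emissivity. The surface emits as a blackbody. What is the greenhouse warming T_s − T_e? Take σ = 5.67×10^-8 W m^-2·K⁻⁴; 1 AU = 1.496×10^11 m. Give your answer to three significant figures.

Orbital distance: d = 12.0 AU = 1.795×10^12 m.
S = L/(4πd²) = 4.617 W m^-2.
The effective emission temperature is T_e = [S(1−α)/(4σ)]^¼ = 56.17 K.
Surface: T_s = (3)^¼·T_e = 73.93 K.
So the greenhouse effect raises the surface by 73.93 − 56.17 = 17.75 K.

17.8 kelvin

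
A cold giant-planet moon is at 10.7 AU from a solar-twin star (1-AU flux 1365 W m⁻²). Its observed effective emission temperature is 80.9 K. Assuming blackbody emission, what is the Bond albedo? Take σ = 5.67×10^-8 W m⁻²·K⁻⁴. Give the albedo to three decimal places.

Flux at the orbit: S = 1365/(10.7)² = 11.92 W m⁻².
From σT⁴ = S(1−α)/4 we invert for α: 1−α = 4σT⁴/S.
4σT⁴ = 4·5.67×10⁻⁸·(80.9)⁴ = 9.715 W m⁻².
Hence α = 1 − 9.715/11.92 = 0.1852.

0.185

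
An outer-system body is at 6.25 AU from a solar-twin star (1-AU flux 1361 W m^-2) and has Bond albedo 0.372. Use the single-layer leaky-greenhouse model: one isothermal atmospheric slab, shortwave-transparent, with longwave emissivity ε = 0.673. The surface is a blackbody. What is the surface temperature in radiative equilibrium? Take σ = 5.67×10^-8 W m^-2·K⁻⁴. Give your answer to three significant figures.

110 kelvin

Flux at the orbit: S = 1361/(6.25)² = 34.84 W m^-2.
Effective emission temperature (TOA balance): σT_e⁴ = S(1−α)/4 = 5.470 W m^-2 → T_e = 99.11 K.
Surface balance with a leaky layer gives σT_s⁴ = σT_e⁴·2/(2−ε), so T_s = T_e·[2/(2−0.673)]^(1/4) = 109.8 K.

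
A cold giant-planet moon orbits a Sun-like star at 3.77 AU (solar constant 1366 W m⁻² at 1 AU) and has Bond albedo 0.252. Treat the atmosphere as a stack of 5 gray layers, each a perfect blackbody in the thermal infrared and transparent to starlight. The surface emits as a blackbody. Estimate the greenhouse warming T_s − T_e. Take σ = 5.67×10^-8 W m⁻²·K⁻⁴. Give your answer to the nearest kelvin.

Flux at the orbit: S = 1366/(3.77)² = 96.11 W m⁻².
OLR = S(1−α)/4 = 17.97 W m⁻²; the top layer radiates at T_e = 133.4 K.
T_s = (N+1)^(1/4)·T_e = 208.8 K.
So the greenhouse effect raises the surface by 208.8 − 133.4 = 75.40 K.

75 kelvin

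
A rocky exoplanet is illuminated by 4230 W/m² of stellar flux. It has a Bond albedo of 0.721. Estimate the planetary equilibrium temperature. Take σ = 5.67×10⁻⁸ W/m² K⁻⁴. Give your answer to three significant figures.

Averaging over the sphere, the absorbed flux is S(1−α)/4 = 295.0 W/m².
Balancing against σT⁴: T = (295.0/5.67×10⁻⁸)^(1/4) = 268.6 K.

269 kelvin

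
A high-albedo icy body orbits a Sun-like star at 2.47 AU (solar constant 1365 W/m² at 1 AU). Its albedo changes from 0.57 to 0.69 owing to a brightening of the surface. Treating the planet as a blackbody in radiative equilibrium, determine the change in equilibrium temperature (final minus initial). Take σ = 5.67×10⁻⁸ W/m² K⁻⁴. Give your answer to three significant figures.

By the inverse-square law, S = 1365/2.47² = 223.7 W/m².
Before: T₁ = [223.7·0.43/(4σ)]^(1/4) = 143.5 K.
After:  T₂ = [223.7·0.31/(4σ)]^(1/4) = 132.2 K.
ΔT = T₂ − T₁ = -11.27 K.

-11.3 K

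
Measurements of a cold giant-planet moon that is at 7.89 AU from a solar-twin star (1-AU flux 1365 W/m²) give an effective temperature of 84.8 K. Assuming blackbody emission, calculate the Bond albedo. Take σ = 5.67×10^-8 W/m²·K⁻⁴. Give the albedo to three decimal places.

Flux at the orbit: S = 1365/(7.89)² = 21.93 W/m².
Rearranging the radiative balance, α = 1 − 4σT⁴/S.
σT⁴ = 2.932 W/m², so 4σT⁴ = 11.73 W/m².
1−α = 11.73/21.93 = 0.5349, so α = 0.4651.

0.465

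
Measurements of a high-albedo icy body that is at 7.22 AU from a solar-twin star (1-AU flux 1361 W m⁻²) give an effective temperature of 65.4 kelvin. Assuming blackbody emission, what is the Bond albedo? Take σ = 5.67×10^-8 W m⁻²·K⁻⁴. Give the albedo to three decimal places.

Flux at the orbit: S = 1361/(7.22)² = 26.11 W m⁻².
Rearranging the radiative balance, α = 1 − 4σT⁴/S.
4σT⁴ = 4·5.67×10⁻⁸·(65.4)⁴ = 4.149 W m⁻².
Hence α = 1 − 4.149/26.11 = 0.8411.

0.841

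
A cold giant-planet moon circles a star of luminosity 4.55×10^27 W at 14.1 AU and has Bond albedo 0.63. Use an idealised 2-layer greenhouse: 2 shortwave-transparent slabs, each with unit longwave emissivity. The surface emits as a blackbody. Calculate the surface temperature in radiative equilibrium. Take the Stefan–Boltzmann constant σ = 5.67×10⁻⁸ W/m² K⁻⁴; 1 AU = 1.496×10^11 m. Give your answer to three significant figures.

Orbital distance: d = 14.1 AU = 2.109×10^12 m.
S = L/(4πd²) = 81.38 W/m².
The effective emission temperature is T_e = [S(1−α)/(4σ)]^¼ = 107.3 K.
With N = 2 opaque layers, T_s = (N+1)^(1/4)·T_e = 3^(1/4)·107.3 = 141.3 K.

141 K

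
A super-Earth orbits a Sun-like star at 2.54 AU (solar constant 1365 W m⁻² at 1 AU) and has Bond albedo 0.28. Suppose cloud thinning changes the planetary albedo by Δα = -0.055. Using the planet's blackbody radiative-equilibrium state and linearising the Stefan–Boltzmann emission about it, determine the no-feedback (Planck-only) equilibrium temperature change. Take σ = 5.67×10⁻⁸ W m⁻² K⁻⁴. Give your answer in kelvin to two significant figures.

3.1 K

Flux at the orbit: S = 1365/(2.54)² = 211.6 W m⁻².
Reference equilibrium: T_e = [S(1−α)/(4σ)]^(1/4) = 161.0 K.
TOA radiative forcing: ΔF = −S·Δα/4 = −211.6·(-0.055)/4 = 2.909 W m⁻².
Planck response: λ_P = 4σT_e³ = 4·5.67×10⁻⁸·(161.0)³ = 0.9463 W m⁻²/K.
ΔT₀ = ΔF/λ_P = 2.909/0.9463 = 3.07 K.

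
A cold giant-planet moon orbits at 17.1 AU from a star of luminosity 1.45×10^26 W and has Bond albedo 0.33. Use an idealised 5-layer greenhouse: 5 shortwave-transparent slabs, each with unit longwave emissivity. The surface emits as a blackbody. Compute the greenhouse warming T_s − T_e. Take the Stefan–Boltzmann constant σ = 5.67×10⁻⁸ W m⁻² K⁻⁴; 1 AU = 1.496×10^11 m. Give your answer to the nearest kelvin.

Orbital distance: d = 17.1 AU = 2.558×10^12 m.
S = L/(4πd²) = 1.763 W m⁻².
Top-of-atmosphere balance: σT_e⁴ = S(1−α)/4 = 0.2953 W m⁻² → T_e = 47.77 K.
Surface: T_s = (6)^¼·T_e = 74.77 K.
So the greenhouse effect raises the surface by 74.77 − 47.77 = 27.00 K.

27 kelvin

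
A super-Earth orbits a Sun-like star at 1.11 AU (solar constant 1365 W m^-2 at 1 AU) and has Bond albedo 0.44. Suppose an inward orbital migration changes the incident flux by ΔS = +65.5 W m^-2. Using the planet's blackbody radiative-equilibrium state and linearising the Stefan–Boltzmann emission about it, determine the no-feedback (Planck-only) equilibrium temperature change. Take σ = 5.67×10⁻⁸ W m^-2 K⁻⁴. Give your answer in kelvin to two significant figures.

3.4 K

By the inverse-square law, S = 1365/1.11² = 1108 W m^-2.
Unperturbed T_e = [1108·(1−0.44)/(4σ)]^¼ = 228.7 K.
ΔF = Δ[S(1−α)]/4 = (1−0.44)·+65.5/4 = 9.170 W m^-2.
Planck response: λ_P = 4σT_e³ = 4·5.67×10⁻⁸·(228.7)³ = 2.713 W m^-2/K.
Hence the no-feedback warming is ΔF/(4σT_e³) = 3.38 K.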